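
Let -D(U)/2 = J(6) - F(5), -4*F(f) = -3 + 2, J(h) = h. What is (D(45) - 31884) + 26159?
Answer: -11473/2 ≈ -5736.5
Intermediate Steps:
F(f) = 1/4 (F(f) = -(-3 + 2)/4 = -1/4*(-1) = 1/4)
D(U) = -23/2 (D(U) = -2*(6 - 1*1/4) = -2*(6 - 1/4) = -2*23/4 = -23/2)
(D(45) - 31884) + 26159 = (-23/2 - 31884) + 26159 = -63791/2 + 26159 = -11473/2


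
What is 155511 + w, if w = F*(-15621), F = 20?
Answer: -156909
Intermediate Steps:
w = -312420 (w = 20*(-15621) = -312420)
155511 + w = 155511 - 312420 = -156909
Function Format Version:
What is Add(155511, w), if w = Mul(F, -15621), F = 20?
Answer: -156909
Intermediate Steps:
w = -312420 (w = Mul(20, -15621) = -312420)
Add(155511, w) = Add(155511, -312420) = -156909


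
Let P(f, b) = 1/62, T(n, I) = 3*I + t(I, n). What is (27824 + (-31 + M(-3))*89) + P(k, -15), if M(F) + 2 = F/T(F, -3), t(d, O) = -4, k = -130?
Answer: 20075489/806 ≈ 24908.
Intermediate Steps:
T(n, I) = -4 + 3*I (T(n, I) = 3*I - 4 = -4 + 3*I)
M(F) = -2 - F/13 (M(F) = -2 + F/(-4 + 3*(-3)) = -2 + F/(-4 - 9) = -2 + F/(-13) = -2 + F*(-1/13) = -2 - F/13)
P(f, b) = 1/62
(27824 + (-31 + M(-3))*89) + P(k, -15) = (27824 + (-31 + (-2 - 1/13*(-3)))*89) + 1/62 = (27824 + (-31 + (-2 + 3/13))*89) + 1/62 = (27824 + (-31 - 23/13)*89) + 1/62 = (27824 - 426/13*89) + 1/62 = (27824 - 37914/13) + 1/62 = 323798/13 + 1/62 = 20075489/806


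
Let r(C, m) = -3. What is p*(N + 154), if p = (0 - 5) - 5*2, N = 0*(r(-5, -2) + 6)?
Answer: -2310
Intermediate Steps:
N = 0 (N = 0*(-3 + 6) = 0*3 = 0)
p = -15 (p = -5 - 10 = -15)
p*(N + 154) = -15*(0 + 154) = -15*154 = -2310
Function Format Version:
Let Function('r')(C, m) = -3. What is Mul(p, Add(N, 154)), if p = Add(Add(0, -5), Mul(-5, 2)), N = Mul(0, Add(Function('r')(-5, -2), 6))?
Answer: -2310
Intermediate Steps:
N = 0 (N = Mul(0, Add(-3, 6)) = Mul(0, 3) = 0)
p = -15 (p = Add(-5, -10) = -15)
Mul(p, Add(N, 154)) = Mul(-15, Add(0, 154)) = Mul(-15, 154) = -2310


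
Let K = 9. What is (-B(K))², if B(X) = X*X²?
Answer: 531441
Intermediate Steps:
B(X) = X³
(-B(K))² = (-1*9³)² = (-1*729)² = (-729)² = 531441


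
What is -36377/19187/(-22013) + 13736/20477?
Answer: 5802328980045/8648735976587 ≈ 0.67089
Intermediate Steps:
-36377/19187/(-22013) + 13736/20477 = -36377*1/19187*(-1/22013) + 13736*(1/20477) = -36377/19187*(-1/22013) + 13736/20477 = 36377/422363431 + 13736/20477 = 5802328980045/8648735976587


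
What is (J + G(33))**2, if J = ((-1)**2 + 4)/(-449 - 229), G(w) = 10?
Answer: 45900625/459684 ≈ 99.853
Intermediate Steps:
J = -5/678 (J = (1 + 4)/(-678) = 5*(-1/678) = -5/678 ≈ -0.0073746)
(J + G(33))**2 = (-5/678 + 10)**2 = (6775/678)**2 = 45900625/459684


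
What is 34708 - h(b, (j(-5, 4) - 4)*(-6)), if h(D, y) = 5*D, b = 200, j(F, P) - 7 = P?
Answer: 33708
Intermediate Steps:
j(F, P) = 7 + P
34708 - h(b, (j(-5, 4) - 4)*(-6)) = 34708 - 5*200 = 34708 - 1*1000 = 34708 - 1000 = 33708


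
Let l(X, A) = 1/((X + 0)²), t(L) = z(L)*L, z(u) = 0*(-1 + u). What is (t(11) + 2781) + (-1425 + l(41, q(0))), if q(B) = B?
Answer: 2279437/1681 ≈ 1356.0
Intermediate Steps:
z(u) = 0
t(L) = 0 (t(L) = 0*L = 0)
l(X, A) = X⁻² (l(X, A) = 1/(X²) = X⁻²)
(t(11) + 2781) + (-1425 + l(41, q(0))) = (0 + 2781) + (-1425 + 41⁻²) = 2781 + (-1425 + 1/1681) = 2781 - 2395424/1681 = 2279437/1681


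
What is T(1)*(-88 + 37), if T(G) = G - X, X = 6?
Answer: 255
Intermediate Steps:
T(G) = -6 + G (T(G) = G - 1*6 = G - 6 = -6 + G)
T(1)*(-88 + 37) = (-6 + 1)*(-88 + 37) = -5*(-51) = 255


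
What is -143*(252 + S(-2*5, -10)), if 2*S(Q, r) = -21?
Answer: -69069/2 ≈ -34535.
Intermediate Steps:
S(Q, r) = -21/2 (S(Q, r) = (1/2)*(-21) = -21/2)
-143*(252 + S(-2*5, -10)) = -143*(252 - 21/2) = -143*483/2 = -69069/2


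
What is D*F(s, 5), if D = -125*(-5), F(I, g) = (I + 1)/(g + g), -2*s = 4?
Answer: -125/2 ≈ -62.500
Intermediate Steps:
s = -2 (s = -½*4 = -2)
F(I, g) = (1 + I)/(2*g) (F(I, g) = (1 + I)/((2*g)) = (1 + I)*(1/(2*g)) = (1 + I)/(2*g))
D = 625
D*F(s, 5) = 625*((½)*(1 - 2)/5) = 625*((½)*(⅕)*(-1)) = 625*(-⅒) = -125/2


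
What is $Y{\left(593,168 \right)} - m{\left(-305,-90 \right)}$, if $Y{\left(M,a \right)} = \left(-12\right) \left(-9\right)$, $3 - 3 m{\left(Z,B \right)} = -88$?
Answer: $\frac{233}{3} \approx 77.667$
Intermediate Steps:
$m{\left(Z,B \right)} = \frac{91}{3}$ ($m{\left(Z,B \right)} = 1 - - \frac{88}{3} = 1 + \frac{88}{3} = \frac{91}{3}$)
$Y{\left(M,a \right)} = 108$
$Y{\left(593,168 \right)} - m{\left(-305,-90 \right)} = 108 - \frac{91}{3} = \frac{233}{3}$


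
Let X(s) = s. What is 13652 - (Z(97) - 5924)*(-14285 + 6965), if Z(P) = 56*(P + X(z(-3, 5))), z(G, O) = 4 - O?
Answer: -3997708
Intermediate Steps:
Z(P) = -56 + 56*P (Z(P) = 56*(P + (4 - 1*5)) = 56*(P + (4 - 5)) = 56*(P - 1) = 56*(-1 + P) = -56 + 56*P)
13652 - (Z(97) - 5924)*(-14285 + 6965) = 13652 - ((-56 + 56*97) - 5924)*(-14285 + 6965) = 13652 - ((-56 + 5432) - 5924)*(-7320) = 13652 - (5376 - 5924)*(-7320) = 13652 - (-548)*(-7320) = 13652 - 1*4011360 = 13652 - 4011360 = -3997708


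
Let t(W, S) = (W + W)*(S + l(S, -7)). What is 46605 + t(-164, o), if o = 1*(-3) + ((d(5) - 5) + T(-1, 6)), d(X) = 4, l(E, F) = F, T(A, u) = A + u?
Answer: 48573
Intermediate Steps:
o = 1 (o = 1*(-3) + ((4 - 5) + (-1 + 6)) = -3 + (-1 + 5) = -3 + 4 = 1)
t(W, S) = 2*W*(-7 + S) (t(W, S) = (W + W)*(S - 7) = (2*W)*(-7 + S) = 2*W*(-7 + S))
46605 + t(-164, o) = 46605 + 2*(-164)*(-7 + 1) = 46605 + 2*(-164)*(-6) = 46605 + 1968 = 48573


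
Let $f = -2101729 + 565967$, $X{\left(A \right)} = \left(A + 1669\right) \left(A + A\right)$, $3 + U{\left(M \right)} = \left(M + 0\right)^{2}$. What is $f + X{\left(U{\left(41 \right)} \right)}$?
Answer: $9696770$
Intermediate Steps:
$U{\left(M \right)} = -3 + M^{2}$ ($U{\left(M \right)} = -3 + \left(M + 0\right)^{2} = -3 + M^{2}$)
$X{\left(A \right)} = 2 A \left(1669 + A\right)$ ($X{\left(A \right)} = \left(1669 + A\right) 2 A = 2 A \left(1669 + A\right)$)
$f = -1535762$
$f + X{\left(U{\left(41 \right)} \right)} = -1535762 + 2 \left(-3 + 41^{2}\right) \left(1669 - \left(3 - 41^{2}\right)\right) = -1535762 + 2 \left(-3 + 1681\right) \left(1669 + \left(-3 + 1681\right)\right) = -1535762 + 2 \cdot 1678 \left(1669 + 1678\right) = -1535762 + 2 \cdot 1678 \cdot 3347 = -1535762 + 11232532 = 9696770$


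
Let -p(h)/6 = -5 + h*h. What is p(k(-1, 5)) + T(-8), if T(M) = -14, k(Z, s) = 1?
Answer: 10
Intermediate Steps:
p(h) = 30 - 6*h² (p(h) = -6*(-5 + h*h) = -6*(-5 + h²) = 30 - 6*h²)
p(k(-1, 5)) + T(-8) = (30 - 6*1²) - 14 = (30 - 6*1) - 14 = (30 - 6) - 14 = 24 - 14 = 10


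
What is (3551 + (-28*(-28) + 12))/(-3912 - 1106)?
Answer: -4347/5018 ≈ -0.86628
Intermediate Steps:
(3551 + (-28*(-28) + 12))/(-3912 - 1106) = (3551 + (784 + 12))/(-5018) = (3551 + 796)*(-1/5018) = 4347*(-1/5018) = -4347/5018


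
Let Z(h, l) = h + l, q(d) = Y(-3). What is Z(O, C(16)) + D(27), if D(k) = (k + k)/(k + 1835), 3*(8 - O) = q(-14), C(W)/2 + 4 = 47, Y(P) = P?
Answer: 88472/931 ≈ 95.029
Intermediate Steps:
C(W) = 86 (C(W) = -8 + 2*47 = -8 + 94 = 86)
q(d) = -3
O = 9 (O = 8 - ⅓*(-3) = 8 + 1 = 9)
D(k) = 2*k/(1835 + k) (D(k) = (2*k)/(1835 + k) = 2*k/(1835 + k))
Z(O, C(16)) + D(27) = (9 + 86) + 2*27/(1835 + 27) = 95 + 2*27/1862 = 95 + 2*27*(1/1862) = 95 + 27/931 = 88472/931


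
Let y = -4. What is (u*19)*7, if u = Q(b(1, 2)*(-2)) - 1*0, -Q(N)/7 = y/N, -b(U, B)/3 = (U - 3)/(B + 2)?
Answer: -3724/3 ≈ -1241.3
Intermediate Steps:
b(U, B) = -3*(-3 + U)/(2 + B) (b(U, B) = -3*(U - 3)/(B + 2) = -3*(-3 + U)/(2 + B))
Q(N) = 28/N (Q(N) = -(-28)/N = 28/N)
u = -28/3 (u = 28/(((3*(3 - 1*1)/(2 + 2))*(-2))) - 1*0 = 28/(((3*(3 - 1)/4)*(-2))) + 0 = 28/(((3*(1/4)*2)*(-2))) + 0 = 28/(((3/2)*(-2))) + 0 = 28/(-3) + 0 = 28*(-1/3) + 0 = -28/3 + 0 = -28/3 ≈ -9.3333)
(u*19)*7 = -28/3*19*7 = -532/3*7 = -3724/3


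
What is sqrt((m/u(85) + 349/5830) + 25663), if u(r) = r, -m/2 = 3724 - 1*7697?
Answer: sqrt(253001159399890)/99110 ≈ 160.49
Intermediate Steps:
m = 7946 (m = -2*(3724 - 1*7697) = -2*(3724 - 7697) = -2*(-3973) = 7946)
sqrt((m/u(85) + 349/5830) + 25663) = sqrt((7946/85 + 349/5830) + 25663) = sqrt(9270969/99110 + 25663) = sqrt(2552730899/99110) = sqrt(253001159399890)/99110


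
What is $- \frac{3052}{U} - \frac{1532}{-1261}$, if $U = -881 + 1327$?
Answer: $- \frac{1582650}{281203} \approx -5.6281$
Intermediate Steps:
$U = 446$
$- \frac{3052}{U} - \frac{1532}{-1261} = - \frac{3052}{446} - \frac{1532}{-1261} = \left(-3052\right) \frac{1}{446} - - \frac{1532}{1261} = - \frac{1526}{223} + \frac{1532}{1261} = - \frac{1582650}{281203}$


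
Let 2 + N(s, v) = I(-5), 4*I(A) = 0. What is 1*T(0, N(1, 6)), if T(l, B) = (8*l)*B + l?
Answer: 0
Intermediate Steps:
I(A) = 0 (I(A) = (1/4)*0 = 0)
N(s, v) = -2 (N(s, v) = -2 + 0 = -2)
T(l, B) = l + 8*B*l (T(l, B) = 8*B*l + l = l + 8*B*l)
1*T(0, N(1, 6)) = 1*(0*(1 + 8*(-2))) = 1*(0*(1 - 16)) = 1*(0*(-15)) = 1*0 = 0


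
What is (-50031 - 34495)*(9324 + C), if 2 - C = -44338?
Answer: -4536003264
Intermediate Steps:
C = 44340 (C = 2 - 1*(-44338) = 2 + 44338 = 44340)
(-50031 - 34495)*(9324 + C) = (-50031 - 34495)*(9324 + 44340) = -84526*53664 = -4536003264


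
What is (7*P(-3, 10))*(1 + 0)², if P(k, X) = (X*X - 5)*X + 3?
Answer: 6671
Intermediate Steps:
P(k, X) = 3 + X*(-5 + X²) (P(k, X) = (X² - 5)*X + 3 = (-5 + X²)*X + 3 = X*(-5 + X²) + 3 = 3 + X*(-5 + X²))
(7*P(-3, 10))*(1 + 0)² = (7*(3 + 10³ - 5*10))*(1 + 0)² = (7*(3 + 1000 - 50))*1² = (7*953)*1 = 6671*1 = 6671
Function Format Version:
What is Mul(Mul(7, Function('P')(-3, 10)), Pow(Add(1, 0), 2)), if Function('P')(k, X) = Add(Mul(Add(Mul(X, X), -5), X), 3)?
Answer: 6671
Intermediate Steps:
Function('P')(k, X) = Add(3, Mul(X, Add(-5, Pow(X, 2)))) (Function('P')(k, X) = Add(Mul(Add(Pow(X, 2), -5), X), 3) = Add(Mul(Add(-5, Pow(X, 2)), X), 3) = Add(Mul(X, Add(-5, Pow(X, 2))), 3) = Add(3, Mul(X, Add(-5, Pow(X, 2)))))
Mul(Mul(7, Function('P')(-3, 10)), Pow(Add(1, 0), 2)) = Mul(Mul(7, Add(3, Pow(10, 3), Mul(-5, 10))), Pow(Add(1, 0), 2)) = Mul(Mul(7, Add(3, 1000, -50)), Pow(1, 2)) = Mul(Mul(7, 953), 1) = Mul(6671, 1) = 6671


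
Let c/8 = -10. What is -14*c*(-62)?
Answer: -69440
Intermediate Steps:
c = -80 (c = 8*(-10) = -80)
-14*c*(-62) = -14*(-80)*(-62) = 1120*(-62) = -69440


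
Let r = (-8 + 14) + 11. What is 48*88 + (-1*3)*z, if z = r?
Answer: 4173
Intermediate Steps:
r = 17 (r = 6 + 11 = 17)
z = 17
48*88 + (-1*3)*z = 48*88 - 1*3*17 = 4224 - 3*17 = 4224 - 51 = 4173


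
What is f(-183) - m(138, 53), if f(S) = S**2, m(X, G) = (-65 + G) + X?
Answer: 33363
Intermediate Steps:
m(X, G) = -65 + G + X
f(-183) - m(138, 53) = (-183)**2 - (-65 + 53 + 138) = 33489 - 1*126 = 33489 - 126 = 33363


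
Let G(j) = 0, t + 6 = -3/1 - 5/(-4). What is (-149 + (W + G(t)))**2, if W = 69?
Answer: 6400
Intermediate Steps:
t = -31/4 (t = -6 + (-3/1 - 5/(-4)) = -6 + (-3*1 - 5*(-1/4)) = -6 + (-3 + 5/4) = -6 - 7/4 = -31/4 ≈ -7.7500)
(-149 + (W + G(t)))**2 = (-149 + (69 + 0))**2 = (-149 + 69)**2 = (-80)**2 = 6400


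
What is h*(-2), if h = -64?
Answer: 128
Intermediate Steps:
h*(-2) = -64*(-2) = 128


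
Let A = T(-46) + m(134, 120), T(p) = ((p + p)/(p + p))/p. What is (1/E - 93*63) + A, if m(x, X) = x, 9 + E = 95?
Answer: -5662035/989 ≈ -5725.0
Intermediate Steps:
E = 86 (E = -9 + 95 = 86)
T(p) = 1/p (T(p) = ((2*p)/((2*p)))/p = ((2*p)*(1/(2*p)))/p = 1/p)
A = 6163/46 (A = 1/(-46) + 134 = -1/46 + 134 = 6163/46 ≈ 133.98)
(1/E - 93*63) + A = (1/86 - 93*63) + 6163/46 = (1/86 - 5859) + 6163/46 = -503873/86 + 6163/46 = -5662035/989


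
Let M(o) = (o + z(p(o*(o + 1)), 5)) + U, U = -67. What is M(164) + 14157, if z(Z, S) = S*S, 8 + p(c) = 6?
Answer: 14279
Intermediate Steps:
p(c) = -2 (p(c) = -8 + 6 = -2)
z(Z, S) = S²
M(o) = -42 + o (M(o) = (o + 5²) - 67 = (o + 25) - 67 = (25 + o) - 67 = -42 + o)
M(164) + 14157 = (-42 + 164) + 14157 = 122 + 14157 = 14279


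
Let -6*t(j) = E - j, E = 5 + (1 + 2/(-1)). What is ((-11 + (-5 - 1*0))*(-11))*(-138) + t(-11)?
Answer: -48581/2 ≈ -24291.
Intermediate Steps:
E = 4 (E = 5 + (1 + 2*(-1)) = 5 + (1 - 2) = 5 - 1 = 4)
t(j) = -⅔ + j/6 (t(j) = -(4 - j)/6 = -⅔ + j/6)
((-11 + (-5 - 1*0))*(-11))*(-138) + t(-11) = ((-11 + (-5 - 1*0))*(-11))*(-138) + (-⅔ + (⅙)*(-11)) = ((-11 + (-5 + 0))*(-11))*(-138) + (-⅔ - 11/6) = ((-11 - 5)*(-11))*(-138) - 5/2 = -16*(-11)*(-138) - 5/2 = 176*(-138) - 5/2 = -24288 - 5/2 = -48581/2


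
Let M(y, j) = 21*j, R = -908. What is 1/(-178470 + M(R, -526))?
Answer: -1/189516 ≈ -5.2766e-6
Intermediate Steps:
1/(-178470 + M(R, -526)) = 1/(-178470 + 21*(-526)) = 1/(-178470 - 11046) = 1/(-189516) = -1/189516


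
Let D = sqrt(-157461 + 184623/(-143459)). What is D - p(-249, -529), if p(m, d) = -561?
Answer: 561 + 9*I*sqrt(23800135018)/3499 ≈ 561.0 + 396.81*I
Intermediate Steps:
D = 9*I*sqrt(23800135018)/3499 (D = sqrt(-157461 + 184623*(-1/143459)) = sqrt(-157461 - 4503/3499) = sqrt(-550960542/3499) = 9*I*sqrt(23800135018)/3499 ≈ 396.82*I)
D - p(-249, -529) = 9*I*sqrt(23800135018)/3499 - 1*(-561) = 9*I*sqrt(23800135018)/3499 + 561 = 561 + 9*I*sqrt(23800135018)/3499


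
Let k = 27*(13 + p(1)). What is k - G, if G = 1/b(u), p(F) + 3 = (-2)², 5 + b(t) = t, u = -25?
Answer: 11341/30 ≈ 378.03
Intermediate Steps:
b(t) = -5 + t
p(F) = 1 (p(F) = -3 + (-2)² = -3 + 4 = 1)
G = -1/30 (G = 1/(-5 - 25) = 1/(-30) = -1/30 ≈ -0.033333)
k = 378 (k = 27*(13 + 1) = 27*14 = 378)
k - G = 378 - 1*(-1/30) = 378 + 1/30 = 11341/30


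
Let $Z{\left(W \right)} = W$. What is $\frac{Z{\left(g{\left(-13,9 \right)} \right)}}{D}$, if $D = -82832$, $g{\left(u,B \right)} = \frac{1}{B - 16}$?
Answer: $\frac{1}{579824} \approx 1.7247 \cdot 10^{-6}$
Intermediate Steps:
$g{\left(u,B \right)} = \frac{1}{-16 + B}$
$\frac{Z{\left(g{\left(-13,9 \right)} \right)}}{D} = \frac{1}{\left(-16 + 9\right) \left(-82832\right)} = \frac{1}{-7} \left(- \frac{1}{82832}\right) = \left(- \frac{1}{7}\right) \left(- \frac{1}{82832}\right) = \frac{1}{579824}$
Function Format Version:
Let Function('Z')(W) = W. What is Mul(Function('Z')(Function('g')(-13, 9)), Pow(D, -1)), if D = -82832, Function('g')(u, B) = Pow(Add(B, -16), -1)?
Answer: Rational(1, 579824) ≈ 1.7247e-6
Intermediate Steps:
Function('g')(u, B) = Pow(Add(-16, B), -1)
Mul(Function('Z')(Function('g')(-13, 9)), Pow(D, -1)) = Mul(Pow(Add(-16, 9), -1), Pow(-82832, -1)) = Mul(Pow(-7, -1), Rational(-1, 82832)) = Mul(Rational(-1, 7), Rational(-1, 82832)) = Rational(1, 579824)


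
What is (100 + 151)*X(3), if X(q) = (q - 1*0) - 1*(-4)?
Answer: 1757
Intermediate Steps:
X(q) = 4 + q (X(q) = (q + 0) + 4 = q + 4 = 4 + q)
(100 + 151)*X(3) = (100 + 151)*(4 + 3) = 251*7 = 1757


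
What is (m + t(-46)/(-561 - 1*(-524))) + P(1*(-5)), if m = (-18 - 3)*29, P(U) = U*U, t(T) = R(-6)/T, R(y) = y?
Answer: -496987/851 ≈ -584.00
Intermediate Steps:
t(T) = -6/T
P(U) = U**2
m = -609 (m = -21*29 = -609)
(m + t(-46)/(-561 - 1*(-524))) + P(1*(-5)) = (-609 + (-6/(-46))/(-561 - 1*(-524))) + (1*(-5))**2 = (-609 + (-6*(-1/46))/(-561 + 524)) + (-5)**2 = (-609 + (3/23)/(-37)) + 25 = (-609 + (3/23)*(-1/37)) + 25 = (-609 - 3/851) + 25 = -518262/851 + 25 = -496987/851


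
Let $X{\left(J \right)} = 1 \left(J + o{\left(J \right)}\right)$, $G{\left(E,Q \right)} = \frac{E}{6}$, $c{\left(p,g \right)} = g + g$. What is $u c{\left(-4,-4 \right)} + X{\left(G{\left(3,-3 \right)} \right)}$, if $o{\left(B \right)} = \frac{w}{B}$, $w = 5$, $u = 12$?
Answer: $- \frac{171}{2} \approx -85.5$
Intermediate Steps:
$c{\left(p,g \right)} = 2 g$
$o{\left(B \right)} = \frac{5}{B}$
$G{\left(E,Q \right)} = \frac{E}{6}$ ($G{\left(E,Q \right)} = E \frac{1}{6} = \frac{E}{6}$)
$X{\left(J \right)} = J + \frac{5}{J}$ ($X{\left(J \right)} = 1 \left(J + \frac{5}{J}\right) = J + \frac{5}{J}$)
$u c{\left(-4,-4 \right)} + X{\left(G{\left(3,-3 \right)} \right)} = 12 \cdot 2 \left(-4\right) + \left(\frac{1}{6} \cdot 3 + \frac{5}{\frac{1}{6} \cdot 3}\right) = 12 \left(-8\right) + \left(\frac{1}{2} + 5 \frac{1}{\frac{1}{2}}\right) = -96 + \left(\frac{1}{2} + 5 \cdot 2\right) = -96 + \left(\frac{1}{2} + 10\right) = -96 + \frac{21}{2} = - \frac{171}{2}$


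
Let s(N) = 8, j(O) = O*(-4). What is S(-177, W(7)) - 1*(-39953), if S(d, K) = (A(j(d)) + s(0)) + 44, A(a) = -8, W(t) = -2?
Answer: 39997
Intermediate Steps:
j(O) = -4*O
S(d, K) = 44 (S(d, K) = (-8 + 8) + 44 = 0 + 44 = 44)
S(-177, W(7)) - 1*(-39953) = 44 - 1*(-39953) = 44 + 39953 = 39997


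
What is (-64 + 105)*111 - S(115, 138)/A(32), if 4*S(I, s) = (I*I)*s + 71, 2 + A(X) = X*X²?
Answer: 594647143/131064 ≈ 4537.1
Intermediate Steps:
A(X) = -2 + X³ (A(X) = -2 + X*X² = -2 + X³)
S(I, s) = 71/4 + s*I²/4 (S(I, s) = ((I*I)*s + 71)/4 = (I²*s + 71)/4 = (s*I² + 71)/4 = (71 + s*I²)/4 = 71/4 + s*I²/4)
(-64 + 105)*111 - S(115, 138)/A(32) = (-64 + 105)*111 - (71/4 + (¼)*138*115²)/(-2 + 32³) = 41*111 - (71/4 + (¼)*138*13225)/(-2 + 32768) = 4551 - (71/4 + 912525/2)/32766 = 4551 - 1825121/(4*32766) = 4551 - 1*1825121/131064 = 4551 - 1825121/131064 = 594647143/131064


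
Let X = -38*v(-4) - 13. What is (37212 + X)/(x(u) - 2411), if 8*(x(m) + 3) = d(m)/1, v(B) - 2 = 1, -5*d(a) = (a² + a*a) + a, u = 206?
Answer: -741700/90819 ≈ -8.1668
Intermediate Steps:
d(a) = -2*a²/5 - a/5 (d(a) = -((a² + a*a) + a)/5 = -((a² + a²) + a)/5 = -(2*a² + a)/5 = -(a + 2*a²)/5 = -2*a²/5 - a/5)
v(B) = 3 (v(B) = 2 + 1 = 3)
x(m) = -3 - m*(1 + 2*m)/40 (x(m) = -3 + (-m*(1 + 2*m)/5/1)/8 = -3 + (-m*(1 + 2*m)/5*1)/8 = -3 + (-m*(1 + 2*m)/5)/8 = -3 - m*(1 + 2*m)/40)
X = -127 (X = -38*3 - 13 = -114 - 13 = -127)
(37212 + X)/(x(u) - 2411) = (37212 - 127)/((-3 - 1/40*206*(1 + 2*206)) - 2411) = 37085/((-3 - 1/40*206*(1 + 412)) - 2411) = 37085/((-3 - 1/40*206*413) - 2411) = 37085/((-3 - 42539/20) - 2411) = 37085/(-42599/20 - 2411) = 37085/(-90819/20) = 37085*(-20/90819) = -741700/90819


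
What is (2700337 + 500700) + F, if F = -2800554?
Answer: 400483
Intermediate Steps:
(2700337 + 500700) + F = (2700337 + 500700) - 2800554 = 3201037 - 2800554 = 400483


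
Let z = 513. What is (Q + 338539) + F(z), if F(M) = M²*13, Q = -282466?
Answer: 3477270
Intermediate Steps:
F(M) = 13*M²
(Q + 338539) + F(z) = (-282466 + 338539) + 13*513² = 56073 + 13*263169 = 56073 + 3421197 = 3477270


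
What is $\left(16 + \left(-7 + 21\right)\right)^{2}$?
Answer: $900$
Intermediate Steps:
$\left(16 + \left(-7 + 21\right)\right)^{2} = \left(16 + 14\right)^{2} = 30^{2} = 900$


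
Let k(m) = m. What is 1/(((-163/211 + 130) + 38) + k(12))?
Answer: 211/37817 ≈ 0.0055795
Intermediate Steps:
1/(((-163/211 + 130) + 38) + k(12)) = 1/(((-163/211 + 130) + 38) + 12) = 1/((27267/211 + 38) + 12) = 1/(35285/211 + 12) = 1/(37817/211) = 211/37817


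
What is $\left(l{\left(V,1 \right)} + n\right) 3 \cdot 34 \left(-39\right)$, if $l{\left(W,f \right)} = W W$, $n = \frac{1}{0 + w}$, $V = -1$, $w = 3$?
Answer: $-5304$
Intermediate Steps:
$n = \frac{1}{3}$ ($n = \frac{1}{0 + 3} = \frac{1}{3} \approx 0.33333$)
$l{\left(W,f \right)} = W^{2}$
$\left(l{\left(V,1 \right)} + n\right) 3 \cdot 34 \left(-39\right) = \left(\left(-1\right)^{2} + \frac{1}{3}\right) 3 \cdot 34 \left(-39\right) = \left(1 + \frac{1}{3}\right) 3 \cdot 34 \left(-39\right) = \frac{4}{3} \cdot 3 \cdot 34 \left(-39\right) = 4 \cdot 34 \left(-39\right) = 136 \left(-39\right) = -5304$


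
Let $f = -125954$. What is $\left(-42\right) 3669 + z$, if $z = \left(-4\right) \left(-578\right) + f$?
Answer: $-277740$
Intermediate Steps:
$z = -123642$ ($z = \left(-4\right) \left(-578\right) - 125954 = 2312 - 125954 = -123642$)
$\left(-42\right) 3669 + z = \left(-42\right) 3669 - 123642 = -154098 - 123642 = -277740$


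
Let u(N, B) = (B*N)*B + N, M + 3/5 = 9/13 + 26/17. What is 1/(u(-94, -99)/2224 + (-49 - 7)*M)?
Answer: -614380/310329147 ≈ -0.0019798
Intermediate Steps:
M = 1792/1105 (M = -⅗ + (9/13 + 26/17) = -⅗ + 491/221 = 1792/1105 ≈ 1.6217)
u(N, B) = N + N*B² (u(N, B) = N*B² + N = N + N*B²)
1/(u(-94, -99)/2224 + (-49 - 7)*M) = 1/(-94*(1 + (-99)²)/2224 + (-49 - 7)*(1792/1105)) = 1/(-94*(1 + 9801)*(1/2224) - 56*1792/1105) = 1/(-94*9802*(1/2224) - 100352/1105) = 1/(-921388*1/2224 - 100352/1105) = 1/(-230347/556 - 100352/1105) = 1/(-310329147/614380) = -614380/310329147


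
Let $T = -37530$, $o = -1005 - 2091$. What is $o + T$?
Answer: $-40626$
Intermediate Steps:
$o = -3096$
$o + T = -3096 - 37530 = -40626$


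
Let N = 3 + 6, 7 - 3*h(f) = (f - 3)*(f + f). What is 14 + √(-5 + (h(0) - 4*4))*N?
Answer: 14 + 6*I*√42 ≈ 14.0 + 38.884*I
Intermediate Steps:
h(f) = 7/3 - 2*f*(-3 + f)/3 (h(f) = 7/3 - (f - 3)*(f + f)/3 = 7/3 - (-3 + f)*2*f/3 = 7/3 - 2*f*(-3 + f)/3)
N = 9
14 + √(-5 + (h(0) - 4*4))*N = 14 + √(-5 + ((7/3 + 2*0 - ⅔*0²) - 4*4))*9 = 14 + √(-5 + ((7/3 + 0 - ⅔*0) - 16))*9 = 14 + √(-5 + ((7/3 + 0 + 0) - 16))*9 = 14 + √(-5 + (7/3 - 16))*9 = 14 + √(-5 - 41/3)*9 = 14 + √(-56/3)*9 = 14 + (2*I*√42/3)*9 = 14 + 6*I*√42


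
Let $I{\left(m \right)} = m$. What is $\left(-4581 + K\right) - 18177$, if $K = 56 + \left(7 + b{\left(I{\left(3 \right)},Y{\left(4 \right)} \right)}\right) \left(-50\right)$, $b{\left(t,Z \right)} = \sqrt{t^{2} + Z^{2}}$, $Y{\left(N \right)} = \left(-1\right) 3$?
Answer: $-23052 - 150 \sqrt{2} \approx -23264.0$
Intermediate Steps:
$Y{\left(N \right)} = -3$
$b{\left(t,Z \right)} = \sqrt{Z^{2} + t^{2}}$
$K = -294 - 150 \sqrt{2}$ ($K = 56 + \left(7 + \sqrt{\left(-3\right)^{2} + 3^{2}}\right) \left(-50\right) = 56 + \left(7 + \sqrt{9 + 9}\right) \left(-50\right) = 56 + \left(7 + \sqrt{18}\right) \left(-50\right) = 56 + \left(7 + 3 \sqrt{2}\right) \left(-50\right) = 56 - \left(350 + 150 \sqrt{2}\right) = -294 - 150 \sqrt{2} \approx -506.13$)
$\left(-4581 + K\right) - 18177 = \left(-4581 - \left(294 + 150 \sqrt{2}\right)\right) - 18177 = \left(-4875 - 150 \sqrt{2}\right) - 18177 = -23052 - 150 \sqrt{2}$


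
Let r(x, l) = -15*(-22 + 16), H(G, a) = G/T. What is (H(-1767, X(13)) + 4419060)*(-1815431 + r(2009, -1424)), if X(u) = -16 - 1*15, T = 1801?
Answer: -14447800332119913/1801 ≈ -8.0221e+12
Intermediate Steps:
X(u) = -31 (X(u) = -16 - 15 = -31)
H(G, a) = G/1801
r(x, l) = 90 (r(x, l) = -15*(-6) = 90)
(H(-1767, X(13)) + 4419060)*(-1815431 + r(2009, -1424)) = ((1/1801)*(-1767) + 4419060)*(-1815431 + 90) = (-1767/1801 + 4419060)*(-1815341) = (7958725293/1801)*(-1815341) = -14447800332119913/1801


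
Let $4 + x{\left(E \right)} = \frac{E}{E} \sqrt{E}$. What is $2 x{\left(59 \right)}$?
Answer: $-8 + 2 \sqrt{59} \approx 7.3623$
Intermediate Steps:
$x{\left(E \right)} = -4 + \sqrt{E}$ ($x{\left(E \right)} = -4 + \frac{E}{E} \sqrt{E} = -4 + 1 \sqrt{E} = -4 + \sqrt{E}$)
$2 x{\left(59 \right)} = 2 \left(-4 + \sqrt{59}\right) = -8 + 2 \sqrt{59}$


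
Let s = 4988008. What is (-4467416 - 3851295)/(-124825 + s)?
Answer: -8318711/4863183 ≈ -1.7105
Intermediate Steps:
(-4467416 - 3851295)/(-124825 + s) = (-4467416 - 3851295)/(-124825 + 4988008) = -8318711/4863183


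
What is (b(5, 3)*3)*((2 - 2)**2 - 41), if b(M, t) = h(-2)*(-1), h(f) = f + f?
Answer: -492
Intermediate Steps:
h(f) = 2*f
b(M, t) = 4 (b(M, t) = (2*(-2))*(-1) = -4*(-1) = 4)
(b(5, 3)*3)*((2 - 2)**2 - 41) = (4*3)*((2 - 2)**2 - 41) = 12*(0**2 - 41) = 12*(0 - 41) = 12*(-41) = -492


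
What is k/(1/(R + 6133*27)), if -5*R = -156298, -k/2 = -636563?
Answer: 1253078084878/5 ≈ 2.5062e+11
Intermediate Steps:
k = 1273126 (k = -2*(-636563) = 1273126)
R = 156298/5 (R = -1/5*(-156298) = 156298/5 ≈ 31260.)
k/(1/(R + 6133*27)) = 1273126/(1/(156298/5 + 6133*27)) = 1273126/(1/(156298/5 + 165591)) = 1273126/(1/(984253/5)) = 1273126/(5/984253) = 1273126*(984253/5) = 1253078084878/5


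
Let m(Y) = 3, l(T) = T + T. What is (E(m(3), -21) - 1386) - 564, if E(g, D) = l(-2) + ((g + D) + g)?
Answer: -1969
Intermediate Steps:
l(T) = 2*T
E(g, D) = -4 + D + 2*g (E(g, D) = 2*(-2) + ((g + D) + g) = -4 + ((D + g) + g) = -4 + (D + 2*g) = -4 + D + 2*g)
(E(m(3), -21) - 1386) - 564 = ((-4 - 21 + 2*3) - 1386) - 564 = ((-4 - 21 + 6) - 1386) - 564 = (-19 - 1386) - 564 = -1405 - 564 = -1969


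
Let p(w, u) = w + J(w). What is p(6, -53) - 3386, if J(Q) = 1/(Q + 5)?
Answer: -37179/11 ≈ -3379.9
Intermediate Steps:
J(Q) = 1/(5 + Q)
p(w, u) = w + 1/(5 + w)
p(6, -53) - 3386 = (1 + 6*(5 + 6))/(5 + 6) - 3386 = (1 + 6*11)/11 - 3386 = (1 + 66)/11 - 3386 = (1/11)*67 - 3386 = 67/11 - 3386 = -37179/11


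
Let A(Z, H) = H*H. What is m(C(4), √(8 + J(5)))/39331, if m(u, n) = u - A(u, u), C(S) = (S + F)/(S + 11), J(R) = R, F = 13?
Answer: -34/8849475 ≈ -3.8420e-6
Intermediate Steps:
A(Z, H) = H²
C(S) = (13 + S)/(11 + S) (C(S) = (S + 13)/(S + 11) = (13 + S)/(11 + S))
m(u, n) = u - u²
m(C(4), √(8 + J(5)))/39331 = (((13 + 4)/(11 + 4))*(1 - (13 + 4)/(11 + 4)))/39331 = ((17/15)*(1 - 17/15))*(1/39331) = (((1/15)*17)*(1 - 17/15))*(1/39331) = (17*(1 - 1*17/15)/15)*(1/39331) = (17*(1 - 17/15)/15)*(1/39331) = ((17/15)*(-2/15))*(1/39331) = -34/225*1/39331 = -34/8849475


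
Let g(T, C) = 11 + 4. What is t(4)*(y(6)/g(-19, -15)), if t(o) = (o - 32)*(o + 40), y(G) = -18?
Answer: 7392/5 ≈ 1478.4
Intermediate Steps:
g(T, C) = 15
t(o) = (-32 + o)*(40 + o)
t(4)*(y(6)/g(-19, -15)) = (-1280 + 4**2 + 8*4)*(-18/15) = (-1280 + 16 + 32)*(-18*1/15) = -1232*(-6/5) = 7392/5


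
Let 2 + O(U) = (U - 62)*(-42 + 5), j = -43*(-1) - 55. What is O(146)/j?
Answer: 1555/6 ≈ 259.17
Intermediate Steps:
j = -12 (j = 43 - 55 = -12)
O(U) = 2292 - 37*U (O(U) = -2 + (U - 62)*(-42 + 5) = -2 + (-62 + U)*(-37) = -2 + (2294 - 37*U) = 2292 - 37*U)
O(146)/j = (2292 - 37*146)/(-12) = (2292 - 5402)*(-1/12) = -3110*(-1/12) = 1555/6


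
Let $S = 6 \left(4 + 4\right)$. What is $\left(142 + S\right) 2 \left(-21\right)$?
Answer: $-7980$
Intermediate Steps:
$S = 48$ ($S = 6 \cdot 8 = 48$)
$\left(142 + S\right) 2 \left(-21\right) = \left(142 + 48\right) 2 \left(-21\right) = 190 \left(-42\right) = -7980$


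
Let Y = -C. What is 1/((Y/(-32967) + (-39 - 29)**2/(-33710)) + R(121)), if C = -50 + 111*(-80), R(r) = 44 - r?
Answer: -555658785/43012461299 ≈ -0.012919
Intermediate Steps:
C = -8930 (C = -50 - 8880 = -8930)
Y = 8930 (Y = -1*(-8930) = 8930)
1/((Y/(-32967) + (-39 - 29)**2/(-33710)) + R(121)) = 1/((8930/(-32967) + (-39 - 29)**2/(-33710)) + (44 - 1*121)) = 1/((8930*(-1/32967) + (-68)**2*(-1/33710)) + (44 - 121)) = 1/((-8930/32967 + 4624*(-1/33710)) - 77) = 1/((-8930/32967 - 2312/16855) - 77) = 1/(-226734854/555658785 - 77) = 1/(-43012461299/555658785) = -555658785/43012461299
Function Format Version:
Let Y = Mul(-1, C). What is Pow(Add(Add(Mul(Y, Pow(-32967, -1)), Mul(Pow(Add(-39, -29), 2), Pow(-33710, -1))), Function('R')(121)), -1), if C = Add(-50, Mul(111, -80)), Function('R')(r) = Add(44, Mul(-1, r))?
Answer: Rational(-555658785, 43012461299) ≈ -0.012919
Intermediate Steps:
C = -8930 (C = Add(-50, -8880) = -8930)
Y = 8930 (Y = Mul(-1, -8930) = 8930)
Pow(Add(Add(Mul(Y, Pow(-32967, -1)), Mul(Pow(Add(-39, -29), 2), Pow(-33710, -1))), Function('R')(121)), -1) = Pow(Add(Add(Mul(8930, Pow(-32967, -1)), Mul(Pow(Add(-39, -29), 2), Pow(-33710, -1))), Add(44, Mul(-1, 121))), -1) = Pow(Add(Add(Mul(8930, Rational(-1, 32967)), Mul(Pow(-68, 2), Rational(-1, 33710))), Add(44, -121)), -1) = Pow(Add(Add(Rational(-8930, 32967), Mul(4624, Rational(-1, 33710))), -77), -1) = Pow(Add(Add(Rational(-8930, 32967), Rational(-2312, 16855)), -77), -1) = Pow(Add(Rational(-226734854, 555658785), -77), -1) = Pow(Rational(-43012461299, 555658785), -1) = Rational(-555658785, 43012461299)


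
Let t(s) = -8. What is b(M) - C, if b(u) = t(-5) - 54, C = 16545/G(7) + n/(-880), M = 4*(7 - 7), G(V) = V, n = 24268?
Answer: -3692911/1540 ≈ -2398.0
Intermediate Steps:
M = 0 (M = 4*0 = 0)
C = 3597431/1540 (C = 16545/7 + 24268/(-880) = 16545*(⅐) + 24268*(-1/880) = 16545/7 - 6067/220 = 3597431/1540 ≈ 2336.0)
b(u) = -62 (b(u) = -8 - 54 = -62)
b(M) - C = -62 - 1*3597431/1540 = -62 - 3597431/1540 = -3692911/1540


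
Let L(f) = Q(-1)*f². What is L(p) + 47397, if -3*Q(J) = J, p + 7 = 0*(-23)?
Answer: 142240/3 ≈ 47413.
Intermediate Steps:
p = -7 (p = -7 + 0*(-23) = -7 + 0 = -7)
Q(J) = -J/3
L(f) = f²/3 (L(f) = (-⅓*(-1))*f² = f²/3)
L(p) + 47397 = (⅓)*(-7)² + 47397 = (⅓)*49 + 47397 = 49/3 + 47397 = 142240/3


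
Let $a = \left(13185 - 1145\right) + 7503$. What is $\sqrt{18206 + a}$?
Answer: $\sqrt{37749} \approx 194.29$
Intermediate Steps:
$a = 19543$ ($a = 12040 + 7503 = 19543$)
$\sqrt{18206 + a} = \sqrt{18206 + 19543} = \sqrt{37749}$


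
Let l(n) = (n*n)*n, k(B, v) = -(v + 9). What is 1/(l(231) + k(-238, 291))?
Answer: 1/12326091 ≈ 8.1129e-8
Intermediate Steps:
k(B, v) = -9 - v (k(B, v) = -(9 + v) = -9 - v)
l(n) = n³ (l(n) = n²*n = n³)
1/(l(231) + k(-238, 291)) = 1/(231³ + (-9 - 1*291)) = 1/(12326391 + (-9 - 291)) = 1/(12326391 - 300) = 1/12326091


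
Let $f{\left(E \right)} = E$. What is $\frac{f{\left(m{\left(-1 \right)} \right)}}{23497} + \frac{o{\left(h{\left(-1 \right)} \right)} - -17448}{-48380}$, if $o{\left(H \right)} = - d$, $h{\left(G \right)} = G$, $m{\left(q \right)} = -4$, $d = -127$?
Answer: $- \frac{82630659}{227356972} \approx -0.36344$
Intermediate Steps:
$o{\left(H \right)} = 127$ ($o{\left(H \right)} = \left(-1\right) \left(-127\right) = 127$)
$\frac{f{\left(m{\left(-1 \right)} \right)}}{23497} + \frac{o{\left(h{\left(-1 \right)} \right)} - -17448}{-48380} = - \frac{4}{23497} + \frac{127 - -17448}{-48380} = \left(-4\right) \frac{1}{23497} + \left(127 + 17448\right) \left(- \frac{1}{48380}\right) = - \frac{4}{23497} + 17575 \left(- \frac{1}{48380}\right) = - \frac{4}{23497} - \frac{3515}{9676} = - \frac{82630659}{227356972}$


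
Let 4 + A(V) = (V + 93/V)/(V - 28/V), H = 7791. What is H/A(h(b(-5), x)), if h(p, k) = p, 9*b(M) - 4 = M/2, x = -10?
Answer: -2615179/2459 ≈ -1063.5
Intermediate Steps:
b(M) = 4/9 + M/18 (b(M) = 4/9 + (M/2)/9 = 4/9 + M/18)
A(V) = -4 + (V + 93/V)/(V - 28/V)
H/A(h(b(-5), x)) = 7791/(((205 - 3*(4/9 + (1/18)*(-5))**2)/(-28 + (4/9 + (1/18)*(-5))**2))) = 7791/(((205 - 3*(4/9 - 5/18)**2)/(-28 + (4/9 - 5/18)**2))) = 7791/(((205 - 3*(1/6)**2)/(-28 + (1/6)**2))) = 7791/(((205 - 3*1/36)/(-28 + 1/36))) = 7791/(((205 - 1/12)/(-1007/36))) = 7791/((-36/1007*2459/12)) = 7791/(-7377/1007) = 7791*(-1007/7377) = -2615179/2459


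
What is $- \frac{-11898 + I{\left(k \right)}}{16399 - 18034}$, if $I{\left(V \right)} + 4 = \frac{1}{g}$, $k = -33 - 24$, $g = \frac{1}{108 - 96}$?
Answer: $- \frac{2378}{327} \approx -7.2722$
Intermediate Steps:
$g = \frac{1}{12} \approx 0.083333$
$k = -57$ ($k = -33 - 24 = -57$)
$I{\left(V \right)} = 8$ ($I{\left(V \right)} = -4 + \frac{1}{\frac{1}{12}} = -4 + 12 = 8$)
$- \frac{-11898 + I{\left(k \right)}}{16399 - 18034} = - \frac{-11898 + 8}{16399 - 18034} = - \frac{-11890}{-1635} = - \frac{\left(-11890\right) \left(-1\right)}{1635} = \left(-1\right) \frac{2378}{327} = - \frac{2378}{327}$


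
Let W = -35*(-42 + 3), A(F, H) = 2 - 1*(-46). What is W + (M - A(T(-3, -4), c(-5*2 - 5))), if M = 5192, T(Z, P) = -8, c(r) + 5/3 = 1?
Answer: 6509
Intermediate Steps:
c(r) = -⅔ (c(r) = -5/3 + 1 = -⅔)
A(F, H) = 48 (A(F, H) = 2 + 46 = 48)
W = 1365 (W = -35*(-39) = 1365)
W + (M - A(T(-3, -4), c(-5*2 - 5))) = 1365 + (5192 - 1*48) = 1365 + (5192 - 48) = 1365 + 5144 = 6509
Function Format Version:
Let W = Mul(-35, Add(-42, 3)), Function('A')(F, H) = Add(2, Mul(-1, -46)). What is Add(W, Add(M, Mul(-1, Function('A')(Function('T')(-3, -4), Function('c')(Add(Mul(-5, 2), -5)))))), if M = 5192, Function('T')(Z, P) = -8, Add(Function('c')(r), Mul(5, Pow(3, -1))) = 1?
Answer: 6509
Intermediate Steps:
Function('c')(r) = Rational(-2, 3) (Function('c')(r) = Add(Rational(-5, 3), 1) = Rational(-2, 3))
Function('A')(F, H) = 48 (Function('A')(F, H) = Add(2, 46) = 48)
W = 1365 (W = Mul(-35, -39) = 1365)
Add(W, Add(M, Mul(-1, Function('A')(Function('T')(-3, -4), Function('c')(Add(Mul(-5, 2), -5)))))) = Add(1365, Add(5192, Mul(-1, 48))) = Add(1365, Add(5192, -48)) = Add(1365, 5144) = 6509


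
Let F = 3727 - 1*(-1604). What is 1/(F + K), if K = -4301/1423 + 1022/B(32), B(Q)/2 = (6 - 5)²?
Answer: 1423/8308865 ≈ 0.00017126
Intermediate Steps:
B(Q) = 2 (B(Q) = 2*(6 - 5)² = 2*1² = 2*1 = 2)
F = 5331 (F = 3727 + 1604 = 5331)
K = 722852/1423 (K = -4301/1423 + 1022/2 = -4301*1/1423 + 1022*(½) = -4301/1423 + 511 = 722852/1423 ≈ 507.98)
1/(F + K) = 1/(5331 + 722852/1423) = 1/(8308865/1423) = 1423/8308865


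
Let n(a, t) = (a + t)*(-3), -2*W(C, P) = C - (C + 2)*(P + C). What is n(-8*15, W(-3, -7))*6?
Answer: 2043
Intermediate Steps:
W(C, P) = -C/2 + (2 + C)*(C + P)/2 (W(C, P) = -(C - (C + 2)*(P + C))/2 = -(C - (2 + C)*(C + P))/2 = -C/2 + (2 + C)*(C + P)/2)
n(a, t) = -3*a - 3*t
n(-8*15, W(-3, -7))*6 = (-(-24)*15 - 3*(-7 + (1/2)*(-3) + (1/2)*(-3)**2 + (1/2)*(-3)*(-7)))*6 = (-3*(-120) - 3*(-7 - 3/2 + (1/2)*9 + 21/2))*6 = (360 - 3*(-7 - 3/2 + 9/2 + 21/2))*6 = (360 - 3*13/2)*6 = (360 - 39/2)*6 = (681/2)*6 = 2043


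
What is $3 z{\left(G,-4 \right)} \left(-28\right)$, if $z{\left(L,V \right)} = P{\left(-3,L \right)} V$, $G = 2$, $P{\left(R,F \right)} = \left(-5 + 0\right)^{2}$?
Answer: $8400$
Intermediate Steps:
$P{\left(R,F \right)} = 25$ ($P{\left(R,F \right)} = \left(-5\right)^{2} = 25$)
$z{\left(L,V \right)} = 25 V$
$3 z{\left(G,-4 \right)} \left(-28\right) = 3 \cdot 25 \left(-4\right) \left(-28\right) = 3 \left(-100\right) \left(-28\right) = \left(-300\right) \left(-28\right) = 8400$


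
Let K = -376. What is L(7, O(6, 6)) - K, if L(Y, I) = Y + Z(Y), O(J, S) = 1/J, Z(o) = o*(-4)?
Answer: 355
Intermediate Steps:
Z(o) = -4*o
L(Y, I) = -3*Y (L(Y, I) = Y - 4*Y = -3*Y)
L(7, O(6, 6)) - K = -3*7 - 1*(-376) = -21 + 376 = 355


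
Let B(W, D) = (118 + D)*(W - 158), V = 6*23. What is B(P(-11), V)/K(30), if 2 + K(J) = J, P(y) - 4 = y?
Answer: -10560/7 ≈ -1508.6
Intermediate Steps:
P(y) = 4 + y
K(J) = -2 + J
V = 138
B(W, D) = (-158 + W)*(118 + D) (B(W, D) = (118 + D)*(-158 + W) = (-158 + W)*(118 + D))
B(P(-11), V)/K(30) = (-18644 - 158*138 + 118*(4 - 11) + 138*(4 - 11))/(-2 + 30) = (-18644 - 21804 + 118*(-7) + 138*(-7))/28 = (-18644 - 21804 - 826 - 966)*(1/28) = -42240*1/28 = -10560/7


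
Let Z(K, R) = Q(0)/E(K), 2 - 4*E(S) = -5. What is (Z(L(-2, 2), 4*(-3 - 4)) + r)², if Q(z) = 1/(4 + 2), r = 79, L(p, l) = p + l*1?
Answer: 2758921/441 ≈ 6256.1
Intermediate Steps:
L(p, l) = l + p (L(p, l) = p + l = l + p)
E(S) = 7/4 (E(S) = ½ - ¼*(-5) = ½ + 5/4 = 7/4)
Q(z) = ⅙ (Q(z) = 1/6 = ⅙)
Z(K, R) = 2/21 (Z(K, R) = 1/(6*(7/4)) = (⅙)*(4/7) = 2/21)
(Z(L(-2, 2), 4*(-3 - 4)) + r)² = (2/21 + 79)² = (1661/21)² = 2758921/441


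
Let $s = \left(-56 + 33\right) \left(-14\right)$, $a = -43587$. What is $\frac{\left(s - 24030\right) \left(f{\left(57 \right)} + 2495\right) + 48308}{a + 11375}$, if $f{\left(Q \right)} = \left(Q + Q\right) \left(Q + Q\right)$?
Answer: $\frac{91803080}{8053} \approx 11400.0$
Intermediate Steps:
$f{\left(Q \right)} = 4 Q^{2}$ ($f{\left(Q \right)} = 2 Q 2 Q = 4 Q^{2}$)
$s = 322$ ($s = \left(-23\right) \left(-14\right) = 322$)
$\frac{\left(s - 24030\right) \left(f{\left(57 \right)} + 2495\right) + 48308}{a + 11375} = \frac{\left(322 - 24030\right) \left(4 \cdot 57^{2} + 2495\right) + 48308}{-43587 + 11375} = \frac{- 23708 \left(4 \cdot 3249 + 2495\right) + 48308}{-32212} = \left(- 23708 \left(12996 + 2495\right) + 48308\right) \left(- \frac{1}{32212}\right) = \left(\left(-23708\right) 15491 + 48308\right) \left(- \frac{1}{32212}\right) = \left(-367260628 + 48308\right) \left(- \frac{1}{32212}\right) = \left(-367212320\right) \left(- \frac{1}{32212}\right) = \frac{91803080}{8053}$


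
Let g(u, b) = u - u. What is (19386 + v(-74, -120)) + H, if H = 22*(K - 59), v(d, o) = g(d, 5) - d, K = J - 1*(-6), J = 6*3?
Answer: 18690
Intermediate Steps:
g(u, b) = 0
J = 18
K = 24 (K = 18 - 1*(-6) = 18 + 6 = 24)
v(d, o) = -d (v(d, o) = 0 - d = -d)
H = -770 (H = 22*(24 - 59) = 22*(-35) = -770)
(19386 + v(-74, -120)) + H = (19386 - 1*(-74)) - 770 = (19386 + 74) - 770 = 19460 - 770 = 18690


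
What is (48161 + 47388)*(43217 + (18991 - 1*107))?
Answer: 5933688449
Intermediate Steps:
(48161 + 47388)*(43217 + (18991 - 1*107)) = 95549*(43217 + (18991 - 107)) = 95549*(43217 + 18884) = 95549*62101 = 5933688449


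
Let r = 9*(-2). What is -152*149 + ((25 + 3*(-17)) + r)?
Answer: -22692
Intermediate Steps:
r = -18
-152*149 + ((25 + 3*(-17)) + r) = -152*149 + ((25 + 3*(-17)) - 18) = -22648 + ((25 - 51) - 18) = -22648 + (-26 - 18) = -22648 - 44 = -22692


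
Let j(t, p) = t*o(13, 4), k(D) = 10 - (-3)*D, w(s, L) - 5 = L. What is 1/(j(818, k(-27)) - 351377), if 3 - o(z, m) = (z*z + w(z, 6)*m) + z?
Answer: -1/533791 ≈ -1.8734e-6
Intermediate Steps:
w(s, L) = 5 + L
o(z, m) = 3 - z - z**2 - 11*m (o(z, m) = 3 - ((z*z + (5 + 6)*m) + z) = 3 - ((z**2 + 11*m) + z) = 3 - (z + z**2 + 11*m) = 3 + (-z - z**2 - 11*m) = 3 - z - z**2 - 11*m)
k(D) = 10 + 3*D
j(t, p) = -223*t (j(t, p) = t*(3 - 1*13 - 1*13**2 - 11*4) = t*(3 - 13 - 1*169 - 44) = t*(3 - 13 - 169 - 44) = t*(-223) = -223*t)
1/(j(818, k(-27)) - 351377) = 1/(-223*818 - 351377) = 1/(-182414 - 351377) = 1/(-533791) = -1/533791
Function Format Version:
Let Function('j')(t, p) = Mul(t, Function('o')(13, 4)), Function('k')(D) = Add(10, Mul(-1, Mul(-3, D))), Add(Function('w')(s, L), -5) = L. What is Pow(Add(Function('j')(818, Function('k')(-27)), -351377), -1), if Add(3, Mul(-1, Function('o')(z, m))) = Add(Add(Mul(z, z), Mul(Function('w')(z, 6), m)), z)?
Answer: Rational(-1, 533791) ≈ -1.8734e-6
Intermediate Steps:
Function('w')(s, L) = Add(5, L)
Function('o')(z, m) = Add(3, Mul(-1, z), Mul(-1, Pow(z, 2)), Mul(-11, m)) (Function('o')(z, m) = Add(3, Mul(-1, Add(Add(Mul(z, z), Mul(Add(5, 6), m)), z))) = Add(3, Mul(-1, Add(Add(Pow(z, 2), Mul(11, m)), z))) = Add(3, Mul(-1, Add(z, Pow(z, 2), Mul(11, m)))) = Add(3, Add(Mul(-1, z), Mul(-1, Pow(z, 2)), Mul(-11, m))) = Add(3, Mul(-1, z), Mul(-1, Pow(z, 2)), Mul(-11, m)))
Function('k')(D) = Add(10, Mul(3, D))
Function('j')(t, p) = Mul(-223, t) (Function('j')(t, p) = Mul(t, Add(3, Mul(-1, 13), Mul(-1, Pow(13, 2)), Mul(-11, 4))) = Mul(t, Add(3, -13, Mul(-1, 169), -44)) = Mul(t, Add(3, -13, -169, -44)) = Mul(t, -223) = Mul(-223, t))
Pow(Add(Function('j')(818, Function('k')(-27)), -351377), -1) = Pow(Add(Mul(-223, 818), -351377), -1) = Pow(Add(-182414, -351377), -1) = Pow(-533791, -1) = Rational(-1, 533791)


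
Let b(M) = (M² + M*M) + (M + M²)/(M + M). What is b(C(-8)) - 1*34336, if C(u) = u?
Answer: -68423/2 ≈ -34212.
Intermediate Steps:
b(M) = 2*M² + (M + M²)/(2*M) (b(M) = (M² + M²) + (M + M²)/((2*M)) = 2*M² + (M + M²)*(1/(2*M)) = 2*M² + (M + M²)/(2*M))
b(C(-8)) - 1*34336 = (½ + (½)*(-8) + 2*(-8)²) - 1*34336 = (½ - 4 + 2*64) - 34336 = (½ - 4 + 128) - 34336 = 249/2 - 34336 = -68423/2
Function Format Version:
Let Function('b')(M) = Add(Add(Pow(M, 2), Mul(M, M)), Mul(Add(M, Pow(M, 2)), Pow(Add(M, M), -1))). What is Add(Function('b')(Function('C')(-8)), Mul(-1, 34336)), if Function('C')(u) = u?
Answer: Rational(-68423, 2) ≈ -34212.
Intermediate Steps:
Function('b')(M) = Add(Mul(2, Pow(M, 2)), Mul(Rational(1, 2), Pow(M, -1), Add(M, Pow(M, 2)))) (Function('b')(M) = Add(Add(Pow(M, 2), Pow(M, 2)), Mul(Add(M, Pow(M, 2)), Pow(Mul(2, M), -1))) = Add(Mul(2, Pow(M, 2)), Mul(Add(M, Pow(M, 2)), Mul(Rational(1, 2), Pow(M, -1)))) = Add(Mul(2, Pow(M, 2)), Mul(Rational(1, 2), Pow(M, -1), Add(M, Pow(M, 2)))))
Add(Function('b')(Function('C')(-8)), Mul(-1, 34336)) = Add(Add(Rational(1, 2), Mul(Rational(1, 2), -8), Mul(2, Pow(-8, 2))), Mul(-1, 34336)) = Add(Add(Rational(1, 2), -4, Mul(2, 64)), -34336) = Add(Add(Rational(1, 2), -4, 128), -34336) = Add(Rational(249, 2), -34336) = Rational(-68423, 2)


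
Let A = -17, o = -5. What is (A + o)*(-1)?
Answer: 22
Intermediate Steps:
(A + o)*(-1) = (-17 - 5)*(-1) = -22*(-1) = 22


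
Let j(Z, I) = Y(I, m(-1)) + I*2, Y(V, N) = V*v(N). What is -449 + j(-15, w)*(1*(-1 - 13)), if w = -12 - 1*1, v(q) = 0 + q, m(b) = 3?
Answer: 461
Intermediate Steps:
v(q) = q
w = -13 (w = -12 - 1 = -13)
Y(V, N) = N*V (Y(V, N) = V*N = N*V)
j(Z, I) = 5*I (j(Z, I) = 3*I + I*2 = 3*I + 2*I = 5*I)
-449 + j(-15, w)*(1*(-1 - 13)) = -449 + (5*(-13))*(1*(-1 - 13)) = -449 - 65*(-14) = -449 + 910 = 461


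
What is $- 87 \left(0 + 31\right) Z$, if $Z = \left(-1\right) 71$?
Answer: $191487$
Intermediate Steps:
$Z = -71$
$- 87 \left(0 + 31\right) Z = - 87 \left(0 + 31\right) \left(-71\right) = \left(-87\right) 31 \left(-71\right) = \left(-2697\right) \left(-71\right) = 191487$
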